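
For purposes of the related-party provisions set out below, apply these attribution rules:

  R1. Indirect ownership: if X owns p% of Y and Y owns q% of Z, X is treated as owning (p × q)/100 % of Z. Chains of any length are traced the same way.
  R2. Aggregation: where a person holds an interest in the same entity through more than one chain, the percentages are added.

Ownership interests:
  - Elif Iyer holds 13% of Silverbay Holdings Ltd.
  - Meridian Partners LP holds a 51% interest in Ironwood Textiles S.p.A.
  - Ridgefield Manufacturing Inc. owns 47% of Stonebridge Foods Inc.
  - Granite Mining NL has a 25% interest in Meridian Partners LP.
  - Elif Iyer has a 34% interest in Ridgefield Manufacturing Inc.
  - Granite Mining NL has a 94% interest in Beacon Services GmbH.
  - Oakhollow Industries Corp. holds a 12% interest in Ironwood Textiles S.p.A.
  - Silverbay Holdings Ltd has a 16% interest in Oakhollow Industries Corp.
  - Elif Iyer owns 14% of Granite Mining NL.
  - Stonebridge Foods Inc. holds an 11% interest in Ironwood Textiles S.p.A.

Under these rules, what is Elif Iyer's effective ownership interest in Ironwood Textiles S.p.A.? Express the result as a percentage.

Chain via Ridgefield Manufacturing Inc. → Stonebridge Foods Inc. (R1): 34% × 47% × 11% = 1.7578% of Ironwood Textiles S.p.A.
Chain via Silverbay Holdings Ltd → Oakhollow Industries Corp. (R1): 13% × 16% × 12% = 0.2496% of Ironwood Textiles S.p.A.
Chain via Granite Mining NL → Meridian Partners LP (R1): 14% × 25% × 51% = 1.785% of Ironwood Textiles S.p.A.
Aggregating (R2): 1.7578% + 0.2496% + 1.785% = 3.7924%.

3.7924%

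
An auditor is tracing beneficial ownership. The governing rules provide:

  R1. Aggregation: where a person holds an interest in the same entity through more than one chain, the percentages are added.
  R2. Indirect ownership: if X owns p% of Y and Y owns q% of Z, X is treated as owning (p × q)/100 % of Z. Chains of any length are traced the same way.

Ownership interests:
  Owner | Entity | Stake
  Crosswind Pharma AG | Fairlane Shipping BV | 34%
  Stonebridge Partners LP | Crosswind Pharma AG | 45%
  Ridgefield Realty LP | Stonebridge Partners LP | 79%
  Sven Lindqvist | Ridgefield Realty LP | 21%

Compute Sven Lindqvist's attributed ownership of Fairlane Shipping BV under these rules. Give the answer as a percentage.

Chain via Ridgefield Realty LP → Stonebridge Partners LP → Crosswind Pharma AG (R2): 21% × 79% × 45% × 34% = 2.53827% of Fairlane Shipping BV.

2.53827%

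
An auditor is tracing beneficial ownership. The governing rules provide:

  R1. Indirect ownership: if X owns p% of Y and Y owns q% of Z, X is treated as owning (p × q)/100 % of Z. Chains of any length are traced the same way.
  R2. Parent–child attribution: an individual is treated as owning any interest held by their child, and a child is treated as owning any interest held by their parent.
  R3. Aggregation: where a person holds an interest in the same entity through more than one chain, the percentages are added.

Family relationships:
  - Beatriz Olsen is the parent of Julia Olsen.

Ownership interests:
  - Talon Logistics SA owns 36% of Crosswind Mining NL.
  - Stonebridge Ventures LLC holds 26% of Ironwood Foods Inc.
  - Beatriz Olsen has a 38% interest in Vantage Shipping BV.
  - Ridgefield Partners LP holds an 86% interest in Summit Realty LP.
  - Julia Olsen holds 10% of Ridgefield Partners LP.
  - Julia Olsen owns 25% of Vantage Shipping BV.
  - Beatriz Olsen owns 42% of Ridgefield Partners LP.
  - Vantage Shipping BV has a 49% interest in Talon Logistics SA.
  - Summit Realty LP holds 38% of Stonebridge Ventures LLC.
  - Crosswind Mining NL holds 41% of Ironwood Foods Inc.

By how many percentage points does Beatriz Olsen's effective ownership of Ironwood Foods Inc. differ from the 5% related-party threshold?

By parent–child attribution (R2), Beatriz Olsen is treated as also owning Julia Olsen's interest in Vantage Shipping BV, giving 38% + 25% = 63%.
By parent–child attribution (R2), Beatriz Olsen is treated as also owning Julia Olsen's interest in Ridgefield Partners LP, giving 42% + 10% = 52%.
Chain via Vantage Shipping BV → Talon Logistics SA → Crosswind Mining NL (R1): 63% × 49% × 36% × 41% = 4.556412% of Ironwood Foods Inc.
Chain via Ridgefield Partners LP → Summit Realty LP → Stonebridge Ventures LLC (R1): 52% × 86% × 38% × 26% = 4.418336% of Ironwood Foods Inc.
Aggregating (R3): 4.556412% + 4.418336% = 8.974748%.
8.974748% exceeds the 5% threshold by 3.974748 percentage points.

3.974748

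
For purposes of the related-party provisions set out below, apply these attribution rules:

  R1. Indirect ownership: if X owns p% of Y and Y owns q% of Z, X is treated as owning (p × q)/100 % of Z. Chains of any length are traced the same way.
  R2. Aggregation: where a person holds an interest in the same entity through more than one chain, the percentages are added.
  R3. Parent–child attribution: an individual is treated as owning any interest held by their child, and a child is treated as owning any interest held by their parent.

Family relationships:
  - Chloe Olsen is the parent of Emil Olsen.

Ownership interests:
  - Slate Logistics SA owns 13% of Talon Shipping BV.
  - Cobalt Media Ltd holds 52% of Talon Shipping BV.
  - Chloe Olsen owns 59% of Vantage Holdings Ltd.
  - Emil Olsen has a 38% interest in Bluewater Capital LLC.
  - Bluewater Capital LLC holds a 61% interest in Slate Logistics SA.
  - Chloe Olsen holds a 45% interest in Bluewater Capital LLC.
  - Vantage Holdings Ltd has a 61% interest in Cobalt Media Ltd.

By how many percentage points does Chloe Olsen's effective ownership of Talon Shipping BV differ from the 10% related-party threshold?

By parent–child attribution (R3), Chloe Olsen is treated as also owning Emil Olsen's interest in Bluewater Capital LLC, giving 45% + 38% = 83%.
Chain via Bluewater Capital LLC → Slate Logistics SA (R1): 83% × 61% × 13% = 6.5819% of Talon Shipping BV.
Chain via Vantage Holdings Ltd → Cobalt Media Ltd (R1): 59% × 61% × 52% = 18.7148% of Talon Shipping BV.
Aggregating (R2): 6.5819% + 18.7148% = 25.2967%.
25.2967% exceeds the 10% threshold by 15.2967 percentage points.

15.2967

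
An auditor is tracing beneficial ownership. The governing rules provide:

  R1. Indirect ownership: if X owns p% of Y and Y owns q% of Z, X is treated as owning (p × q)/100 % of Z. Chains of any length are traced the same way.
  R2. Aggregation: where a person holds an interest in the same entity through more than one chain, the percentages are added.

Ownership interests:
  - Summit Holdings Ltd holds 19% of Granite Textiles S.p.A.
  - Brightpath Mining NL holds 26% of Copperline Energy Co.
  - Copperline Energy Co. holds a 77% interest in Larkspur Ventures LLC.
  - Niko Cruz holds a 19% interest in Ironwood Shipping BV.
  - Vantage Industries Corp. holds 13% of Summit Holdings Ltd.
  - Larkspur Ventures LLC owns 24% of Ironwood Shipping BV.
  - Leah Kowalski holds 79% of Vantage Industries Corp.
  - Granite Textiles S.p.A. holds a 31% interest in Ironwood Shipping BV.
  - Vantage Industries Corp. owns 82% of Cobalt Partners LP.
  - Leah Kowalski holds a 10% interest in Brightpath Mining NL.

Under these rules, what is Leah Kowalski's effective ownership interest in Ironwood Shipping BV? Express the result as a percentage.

Chain via Brightpath Mining NL → Copperline Energy Co. → Larkspur Ventures LLC (R1): 10% × 26% × 77% × 24% = 0.48048% of Ironwood Shipping BV.
Chain via Vantage Industries Corp. → Summit Holdings Ltd → Granite Textiles S.p.A. (R1): 79% × 13% × 19% × 31% = 0.604903% of Ironwood Shipping BV.
Aggregating (R2): 0.48048% + 0.604903% = 1.085383%.

1.085383%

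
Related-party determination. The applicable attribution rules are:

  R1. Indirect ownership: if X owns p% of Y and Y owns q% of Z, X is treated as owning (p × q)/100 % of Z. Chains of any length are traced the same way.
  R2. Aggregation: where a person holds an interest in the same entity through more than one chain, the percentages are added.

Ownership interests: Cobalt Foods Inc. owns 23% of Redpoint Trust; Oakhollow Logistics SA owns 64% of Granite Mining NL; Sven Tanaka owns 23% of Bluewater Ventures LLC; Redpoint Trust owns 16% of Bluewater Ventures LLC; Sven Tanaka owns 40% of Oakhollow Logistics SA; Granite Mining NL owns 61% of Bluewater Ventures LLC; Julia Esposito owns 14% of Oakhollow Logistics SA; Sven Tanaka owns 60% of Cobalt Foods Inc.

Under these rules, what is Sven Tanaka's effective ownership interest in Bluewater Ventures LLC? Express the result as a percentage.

40.824%

Chain via Cobalt Foods Inc. → Redpoint Trust (R1): 60% × 23% × 16% = 2.208% of Bluewater Ventures LLC.
Chain via Oakhollow Logistics SA → Granite Mining NL (R1): 40% × 64% × 61% = 15.616% of Bluewater Ventures LLC.
Direct interest in Bluewater Ventures LLC: 23%.
Aggregating (R2): 2.208% + 15.616% + 23% = 40.824%.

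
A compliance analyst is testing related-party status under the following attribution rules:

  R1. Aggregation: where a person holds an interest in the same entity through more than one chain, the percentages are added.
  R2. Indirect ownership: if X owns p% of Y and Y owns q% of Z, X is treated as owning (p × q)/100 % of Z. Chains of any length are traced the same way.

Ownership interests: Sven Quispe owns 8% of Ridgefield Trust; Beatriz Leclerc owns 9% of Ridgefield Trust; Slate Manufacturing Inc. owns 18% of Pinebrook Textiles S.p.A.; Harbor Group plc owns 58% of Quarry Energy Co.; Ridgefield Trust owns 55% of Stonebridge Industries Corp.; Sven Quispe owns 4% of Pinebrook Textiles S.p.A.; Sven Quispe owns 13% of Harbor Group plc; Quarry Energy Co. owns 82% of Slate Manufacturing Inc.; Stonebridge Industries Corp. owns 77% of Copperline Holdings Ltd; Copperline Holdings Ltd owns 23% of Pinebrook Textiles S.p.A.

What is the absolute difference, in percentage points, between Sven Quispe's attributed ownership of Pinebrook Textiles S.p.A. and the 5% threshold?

0.892144

Chain via Ridgefield Trust → Stonebridge Industries Corp. → Copperline Holdings Ltd (R2): 8% × 55% × 77% × 23% = 0.77924% of Pinebrook Textiles S.p.A.
Chain via Harbor Group plc → Quarry Energy Co. → Slate Manufacturing Inc. (R2): 13% × 58% × 82% × 18% = 1.112904% of Pinebrook Textiles S.p.A.
Direct interest in Pinebrook Textiles S.p.A: 4%.
Aggregating (R1): 0.77924% + 1.112904% + 4% = 5.892144%.
5.892144% exceeds the 5% threshold by 0.892144 percentage points.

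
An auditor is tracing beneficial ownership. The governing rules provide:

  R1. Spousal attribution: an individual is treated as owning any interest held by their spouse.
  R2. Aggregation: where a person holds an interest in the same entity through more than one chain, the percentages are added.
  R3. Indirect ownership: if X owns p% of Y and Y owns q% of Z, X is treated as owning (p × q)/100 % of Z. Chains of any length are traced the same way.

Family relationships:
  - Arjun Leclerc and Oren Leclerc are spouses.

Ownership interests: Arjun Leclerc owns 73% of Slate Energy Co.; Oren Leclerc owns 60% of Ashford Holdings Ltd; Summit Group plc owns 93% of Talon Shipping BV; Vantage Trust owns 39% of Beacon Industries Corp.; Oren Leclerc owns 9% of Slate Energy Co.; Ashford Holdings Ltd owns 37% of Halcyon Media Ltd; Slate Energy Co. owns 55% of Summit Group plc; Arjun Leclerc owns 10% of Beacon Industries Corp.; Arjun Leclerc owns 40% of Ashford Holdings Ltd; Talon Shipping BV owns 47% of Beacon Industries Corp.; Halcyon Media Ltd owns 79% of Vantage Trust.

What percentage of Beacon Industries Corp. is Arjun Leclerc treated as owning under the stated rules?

41.11291%

By spousal attribution (R1), Arjun Leclerc is treated as also owning Oren Leclerc's interest in Slate Energy Co, giving 73% + 9% = 82%.
By spousal attribution (R1), Arjun Leclerc is treated as also owning Oren Leclerc's interest in Ashford Holdings Ltd, giving 40% + 60% = 100%.
Chain via Slate Energy Co. → Summit Group plc → Talon Shipping BV (R3): 82% × 55% × 93% × 47% = 19.71321% of Beacon Industries Corp.
Chain via Ashford Holdings Ltd → Halcyon Media Ltd → Vantage Trust (R3): 100% × 37% × 79% × 39% = 11.3997% of Beacon Industries Corp.
Direct interest in Beacon Industries Corp: 10%.
Aggregating (R2): 19.71321% + 11.3997% + 10% = 41.11291%.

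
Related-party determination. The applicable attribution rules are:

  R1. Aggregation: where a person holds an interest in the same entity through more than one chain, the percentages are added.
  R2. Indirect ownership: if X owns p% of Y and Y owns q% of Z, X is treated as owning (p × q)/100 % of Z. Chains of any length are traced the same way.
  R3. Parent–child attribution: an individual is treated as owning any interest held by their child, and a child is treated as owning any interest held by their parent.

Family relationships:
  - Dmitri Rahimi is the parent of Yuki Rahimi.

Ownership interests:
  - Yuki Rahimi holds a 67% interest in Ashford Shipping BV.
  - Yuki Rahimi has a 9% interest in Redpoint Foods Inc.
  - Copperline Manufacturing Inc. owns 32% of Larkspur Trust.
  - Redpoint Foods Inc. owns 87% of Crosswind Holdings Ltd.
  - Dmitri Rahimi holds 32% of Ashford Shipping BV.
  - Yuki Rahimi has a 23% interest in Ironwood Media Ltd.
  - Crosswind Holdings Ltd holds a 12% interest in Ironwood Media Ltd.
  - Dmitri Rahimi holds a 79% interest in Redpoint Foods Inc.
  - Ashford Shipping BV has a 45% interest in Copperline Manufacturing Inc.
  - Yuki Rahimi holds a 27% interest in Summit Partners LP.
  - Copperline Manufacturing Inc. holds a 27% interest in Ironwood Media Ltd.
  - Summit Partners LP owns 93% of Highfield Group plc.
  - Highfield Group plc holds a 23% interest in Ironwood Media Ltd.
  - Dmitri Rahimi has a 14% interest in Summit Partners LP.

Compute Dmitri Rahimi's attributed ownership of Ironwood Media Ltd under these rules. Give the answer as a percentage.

By parent–child attribution (R3), Dmitri Rahimi is treated as also owning Yuki Rahimi's interest in Redpoint Foods Inc, giving 79% + 9% = 88%.
By parent–child attribution (R3), Dmitri Rahimi is treated as also owning Yuki Rahimi's interest in Ashford Shipping BV, giving 32% + 67% = 99%.
By parent–child attribution (R3), Dmitri Rahimi is treated as also owning Yuki Rahimi's interest in Summit Partners LP, giving 14% + 27% = 41%.
By parent–child attribution (R3), Dmitri Rahimi is treated as owning Yuki Rahimi's 23% interest in Ironwood Media Ltd.
Chain via Redpoint Foods Inc. → Crosswind Holdings Ltd (R2): 88% × 87% × 12% = 9.1872% of Ironwood Media Ltd.
Chain via Ashford Shipping BV → Copperline Manufacturing Inc. (R2): 99% × 45% × 27% = 12.0285% of Ironwood Media Ltd.
Chain via Summit Partners LP → Highfield Group plc (R2): 41% × 93% × 23% = 8.7699% of Ironwood Media Ltd.
Direct interest in Ironwood Media Ltd: 23%.
Aggregating (R1): 9.1872% + 12.0285% + 8.7699% + 23% = 52.9856%.

52.9856%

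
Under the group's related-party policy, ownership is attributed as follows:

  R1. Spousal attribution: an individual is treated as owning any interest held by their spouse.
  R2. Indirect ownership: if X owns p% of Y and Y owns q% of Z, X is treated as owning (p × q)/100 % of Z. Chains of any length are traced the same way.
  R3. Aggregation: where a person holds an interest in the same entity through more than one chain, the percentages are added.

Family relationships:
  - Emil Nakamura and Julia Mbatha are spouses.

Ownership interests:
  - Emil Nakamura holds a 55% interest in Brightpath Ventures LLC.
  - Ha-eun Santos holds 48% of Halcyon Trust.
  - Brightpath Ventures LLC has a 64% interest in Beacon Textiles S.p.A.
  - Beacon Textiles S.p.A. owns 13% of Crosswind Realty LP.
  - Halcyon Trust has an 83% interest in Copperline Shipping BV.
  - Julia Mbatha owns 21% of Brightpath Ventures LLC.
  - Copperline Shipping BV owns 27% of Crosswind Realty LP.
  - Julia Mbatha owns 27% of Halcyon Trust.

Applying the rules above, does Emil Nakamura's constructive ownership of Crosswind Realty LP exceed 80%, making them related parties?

By spousal attribution (R1), Emil Nakamura is treated as also owning Julia Mbatha's interest in Brightpath Ventures LLC, giving 55% + 21% = 76%.
By spousal attribution (R1), Emil Nakamura is treated as owning Julia Mbatha's 27% interest in Halcyon Trust.
Chain via Brightpath Ventures LLC → Beacon Textiles S.p.A. (R2): 76% × 64% × 13% = 6.3232% of Crosswind Realty LP.
Chain via Halcyon Trust → Copperline Shipping BV (R2): 27% × 83% × 27% = 6.0507% of Crosswind Realty LP.
Aggregating (R3): 6.3232% + 6.0507% = 12.3739%.
12.3739% does not exceed the 80% threshold, so Emil is not a related party to Crosswind Realty LP.

No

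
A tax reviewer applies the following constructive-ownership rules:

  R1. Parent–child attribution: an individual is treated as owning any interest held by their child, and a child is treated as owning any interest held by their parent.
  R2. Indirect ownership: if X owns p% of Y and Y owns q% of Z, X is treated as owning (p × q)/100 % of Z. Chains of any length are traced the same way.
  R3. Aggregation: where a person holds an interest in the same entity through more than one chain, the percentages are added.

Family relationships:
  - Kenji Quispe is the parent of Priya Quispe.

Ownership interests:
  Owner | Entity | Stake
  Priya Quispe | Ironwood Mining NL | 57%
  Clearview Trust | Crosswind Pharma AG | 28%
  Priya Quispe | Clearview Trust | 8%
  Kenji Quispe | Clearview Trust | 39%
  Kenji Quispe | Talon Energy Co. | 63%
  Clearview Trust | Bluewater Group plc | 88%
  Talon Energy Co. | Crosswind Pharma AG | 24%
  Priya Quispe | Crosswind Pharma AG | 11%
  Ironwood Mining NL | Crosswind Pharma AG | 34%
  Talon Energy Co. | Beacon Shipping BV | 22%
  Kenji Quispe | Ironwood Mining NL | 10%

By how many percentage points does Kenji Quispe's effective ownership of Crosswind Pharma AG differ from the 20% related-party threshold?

42.06

By parent–child attribution (R1), Kenji Quispe is treated as also owning Priya Quispe's interest in Clearview Trust, giving 39% + 8% = 47%.
By parent–child attribution (R1), Kenji Quispe is treated as also owning Priya Quispe's interest in Ironwood Mining NL, giving 10% + 57% = 67%.
By parent–child attribution (R1), Kenji Quispe is treated as owning Priya Quispe's 11% interest in Crosswind Pharma AG.
Chain via Clearview Trust (R2): 47% × 28% = 13.16% of Crosswind Pharma AG.
Chain via Talon Energy Co. (R2): 63% × 24% = 15.12% of Crosswind Pharma AG.
Chain via Ironwood Mining NL (R2): 67% × 34% = 22.78% of Crosswind Pharma AG.
Direct interest in Crosswind Pharma AG: 11%.
Aggregating (R3): 13.16% + 15.12% + 22.78% + 11% = 62.06%.
62.06% exceeds the 20% threshold by 42.06 percentage points.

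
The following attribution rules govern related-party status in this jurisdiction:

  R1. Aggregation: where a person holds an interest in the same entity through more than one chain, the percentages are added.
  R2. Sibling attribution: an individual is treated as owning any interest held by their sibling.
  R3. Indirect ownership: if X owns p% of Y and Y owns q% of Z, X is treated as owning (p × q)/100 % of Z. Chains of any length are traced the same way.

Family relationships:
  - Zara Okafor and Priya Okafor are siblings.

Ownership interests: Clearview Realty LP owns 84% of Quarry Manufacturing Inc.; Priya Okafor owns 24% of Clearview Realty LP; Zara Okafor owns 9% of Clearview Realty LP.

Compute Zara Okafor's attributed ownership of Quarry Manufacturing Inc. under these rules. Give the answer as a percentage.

27.72%

By sibling attribution (R2), Zara Okafor is treated as also owning Priya Okafor's interest in Clearview Realty LP, giving 9% + 24% = 33%.
Chain via Clearview Realty LP (R3): 33% × 84% = 27.72% of Quarry Manufacturing Inc.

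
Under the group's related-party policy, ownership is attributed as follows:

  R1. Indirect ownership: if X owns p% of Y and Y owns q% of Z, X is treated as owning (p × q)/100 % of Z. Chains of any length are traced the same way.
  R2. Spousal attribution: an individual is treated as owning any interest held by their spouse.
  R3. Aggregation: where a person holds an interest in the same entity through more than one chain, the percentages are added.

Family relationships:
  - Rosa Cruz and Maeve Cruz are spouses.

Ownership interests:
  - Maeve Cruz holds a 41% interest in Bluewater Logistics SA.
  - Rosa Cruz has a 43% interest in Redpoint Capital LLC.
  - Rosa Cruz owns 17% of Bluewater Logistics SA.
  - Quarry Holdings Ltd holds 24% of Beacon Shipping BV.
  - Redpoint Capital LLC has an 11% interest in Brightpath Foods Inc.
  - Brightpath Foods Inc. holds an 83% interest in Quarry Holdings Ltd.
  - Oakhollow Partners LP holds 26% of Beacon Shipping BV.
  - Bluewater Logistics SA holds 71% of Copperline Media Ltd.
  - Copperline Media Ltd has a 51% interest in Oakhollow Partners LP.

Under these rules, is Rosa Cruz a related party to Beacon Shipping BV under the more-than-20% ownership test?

By spousal attribution (R2), Rosa Cruz is treated as also owning Maeve Cruz's interest in Bluewater Logistics SA, giving 17% + 41% = 58%.
Chain via Bluewater Logistics SA → Copperline Media Ltd → Oakhollow Partners LP (R1): 58% × 71% × 51% × 26% = 5.460468% of Beacon Shipping BV.
Chain via Redpoint Capital LLC → Brightpath Foods Inc. → Quarry Holdings Ltd (R1): 43% × 11% × 83% × 24% = 0.942216% of Beacon Shipping BV.
Aggregating (R3): 5.460468% + 0.942216% = 6.402684%.
6.402684% does not exceed the 20% threshold, so Rosa is not a related party to Beacon Shipping BV.

No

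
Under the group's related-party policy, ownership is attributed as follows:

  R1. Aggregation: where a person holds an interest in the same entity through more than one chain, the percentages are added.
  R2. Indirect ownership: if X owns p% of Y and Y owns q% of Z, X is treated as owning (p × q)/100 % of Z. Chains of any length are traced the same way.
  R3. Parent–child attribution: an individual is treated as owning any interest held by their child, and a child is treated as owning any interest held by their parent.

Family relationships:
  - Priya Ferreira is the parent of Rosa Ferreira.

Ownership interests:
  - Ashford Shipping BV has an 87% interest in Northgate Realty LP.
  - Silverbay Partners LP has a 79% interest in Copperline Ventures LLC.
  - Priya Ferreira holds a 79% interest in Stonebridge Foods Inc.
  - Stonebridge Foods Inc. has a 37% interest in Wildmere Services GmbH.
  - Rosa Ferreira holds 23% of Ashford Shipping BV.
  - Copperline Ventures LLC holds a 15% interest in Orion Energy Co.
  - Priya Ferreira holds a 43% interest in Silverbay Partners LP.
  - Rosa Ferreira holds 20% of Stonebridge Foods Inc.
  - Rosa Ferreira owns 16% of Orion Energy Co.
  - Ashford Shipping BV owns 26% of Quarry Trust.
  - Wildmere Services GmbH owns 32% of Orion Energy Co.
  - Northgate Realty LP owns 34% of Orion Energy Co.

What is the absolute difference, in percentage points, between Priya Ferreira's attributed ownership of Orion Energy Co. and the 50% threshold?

By parent–child attribution (R3), Priya Ferreira is treated as also owning Rosa Ferreira's interest in Stonebridge Foods Inc, giving 79% + 20% = 99%.
By parent–child attribution (R3), Priya Ferreira is treated as owning Rosa Ferreira's 23% interest in Ashford Shipping BV.
By parent–child attribution (R3), Priya Ferreira is treated as owning Rosa Ferreira's 16% interest in Orion Energy Co.
Chain via Stonebridge Foods Inc. → Wildmere Services GmbH (R2): 99% × 37% × 32% = 11.7216% of Orion Energy Co.
Chain via Silverbay Partners LP → Copperline Ventures LLC (R2): 43% × 79% × 15% = 5.0955% of Orion Energy Co.
Chain via Ashford Shipping BV → Northgate Realty LP (R2): 23% × 87% × 34% = 6.8034% of Orion Energy Co.
Direct interest in Orion Energy Co: 16%.
Aggregating (R1): 11.7216% + 5.0955% + 6.8034% + 16% = 39.6205%.
39.6205% falls short of the 50% threshold by 10.3795 percentage points.

10.3795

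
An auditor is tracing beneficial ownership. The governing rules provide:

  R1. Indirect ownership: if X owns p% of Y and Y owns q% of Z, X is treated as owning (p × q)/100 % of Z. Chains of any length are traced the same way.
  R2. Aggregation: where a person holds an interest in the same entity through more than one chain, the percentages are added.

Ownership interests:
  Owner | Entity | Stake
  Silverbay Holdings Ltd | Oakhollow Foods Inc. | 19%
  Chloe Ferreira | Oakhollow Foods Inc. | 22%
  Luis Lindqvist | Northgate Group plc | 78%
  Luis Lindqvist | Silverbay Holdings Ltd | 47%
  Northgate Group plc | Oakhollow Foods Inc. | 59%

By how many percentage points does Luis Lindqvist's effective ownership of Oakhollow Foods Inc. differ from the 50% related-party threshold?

Chain via Silverbay Holdings Ltd (R1): 47% × 19% = 8.93% of Oakhollow Foods Inc.
Chain via Northgate Group plc (R1): 78% × 59% = 46.02% of Oakhollow Foods Inc.
Aggregating (R2): 8.93% + 46.02% = 54.95%.
54.95% exceeds the 50% threshold by 4.95 percentage points.

4.95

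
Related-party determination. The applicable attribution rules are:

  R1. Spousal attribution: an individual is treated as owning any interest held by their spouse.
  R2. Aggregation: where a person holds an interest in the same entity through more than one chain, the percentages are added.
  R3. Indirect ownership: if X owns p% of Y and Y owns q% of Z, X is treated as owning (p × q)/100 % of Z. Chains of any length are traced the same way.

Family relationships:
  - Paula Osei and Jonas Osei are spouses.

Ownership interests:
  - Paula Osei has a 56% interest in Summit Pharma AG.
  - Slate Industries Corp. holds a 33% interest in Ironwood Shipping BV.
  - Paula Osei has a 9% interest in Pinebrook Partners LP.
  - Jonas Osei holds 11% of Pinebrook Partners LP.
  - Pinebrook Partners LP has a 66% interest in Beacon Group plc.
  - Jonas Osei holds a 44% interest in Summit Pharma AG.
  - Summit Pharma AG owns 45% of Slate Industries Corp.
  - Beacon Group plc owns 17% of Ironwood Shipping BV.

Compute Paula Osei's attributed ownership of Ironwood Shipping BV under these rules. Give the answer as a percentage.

17.094%

By spousal attribution (R1), Paula Osei is treated as also owning Jonas Osei's interest in Pinebrook Partners LP, giving 9% + 11% = 20%.
By spousal attribution (R1), Paula Osei is treated as also owning Jonas Osei's interest in Summit Pharma AG, giving 56% + 44% = 100%.
Chain via Pinebrook Partners LP → Beacon Group plc (R3): 20% × 66% × 17% = 2.244% of Ironwood Shipping BV.
Chain via Summit Pharma AG → Slate Industries Corp. (R3): 100% × 45% × 33% = 14.85% of Ironwood Shipping BV.
Aggregating (R2): 2.244% + 14.85% = 17.094%.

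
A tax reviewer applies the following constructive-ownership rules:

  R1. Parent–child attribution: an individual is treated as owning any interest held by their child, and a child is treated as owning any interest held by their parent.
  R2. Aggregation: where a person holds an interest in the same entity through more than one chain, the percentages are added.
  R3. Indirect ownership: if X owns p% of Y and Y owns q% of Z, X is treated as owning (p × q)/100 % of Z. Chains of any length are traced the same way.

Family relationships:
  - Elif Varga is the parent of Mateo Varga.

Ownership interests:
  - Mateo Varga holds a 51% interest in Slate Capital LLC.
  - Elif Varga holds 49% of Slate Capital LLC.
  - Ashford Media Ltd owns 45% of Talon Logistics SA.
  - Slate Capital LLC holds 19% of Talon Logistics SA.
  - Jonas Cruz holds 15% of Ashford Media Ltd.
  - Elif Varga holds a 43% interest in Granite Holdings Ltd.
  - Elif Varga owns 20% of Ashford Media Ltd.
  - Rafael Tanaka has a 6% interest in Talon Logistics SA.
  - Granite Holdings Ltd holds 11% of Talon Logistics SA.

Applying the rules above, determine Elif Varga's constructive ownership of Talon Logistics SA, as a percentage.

32.73%

By parent–child attribution (R1), Elif Varga is treated as also owning Mateo Varga's interest in Slate Capital LLC, giving 49% + 51% = 100%.
Chain via Granite Holdings Ltd (R3): 43% × 11% = 4.73% of Talon Logistics SA.
Chain via Slate Capital LLC (R3): 100% × 19% = 19% of Talon Logistics SA.
Chain via Ashford Media Ltd (R3): 20% × 45% = 9% of Talon Logistics SA.
Aggregating (R2): 4.73% + 19% + 9% = 32.73%.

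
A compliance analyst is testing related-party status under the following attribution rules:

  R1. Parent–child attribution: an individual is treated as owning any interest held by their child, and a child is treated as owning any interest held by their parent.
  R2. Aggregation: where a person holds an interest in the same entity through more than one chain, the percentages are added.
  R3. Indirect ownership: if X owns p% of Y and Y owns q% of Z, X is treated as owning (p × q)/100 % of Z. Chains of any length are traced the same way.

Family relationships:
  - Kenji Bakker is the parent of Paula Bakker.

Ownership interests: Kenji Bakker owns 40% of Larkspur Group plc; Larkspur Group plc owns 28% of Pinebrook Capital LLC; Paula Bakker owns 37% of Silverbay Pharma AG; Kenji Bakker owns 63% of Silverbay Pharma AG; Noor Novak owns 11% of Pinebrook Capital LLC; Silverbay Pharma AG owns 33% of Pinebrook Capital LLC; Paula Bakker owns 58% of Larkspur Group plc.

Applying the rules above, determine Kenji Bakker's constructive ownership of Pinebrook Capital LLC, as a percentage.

60.44%

By parent–child attribution (R1), Kenji Bakker is treated as also owning Paula Bakker's interest in Silverbay Pharma AG, giving 63% + 37% = 100%.
By parent–child attribution (R1), Kenji Bakker is treated as also owning Paula Bakker's interest in Larkspur Group plc, giving 40% + 58% = 98%.
Chain via Silverbay Pharma AG (R3): 100% × 33% = 33% of Pinebrook Capital LLC.
Chain via Larkspur Group plc (R3): 98% × 28% = 27.44% of Pinebrook Capital LLC.
Aggregating (R2): 33% + 27.44% = 60.44%.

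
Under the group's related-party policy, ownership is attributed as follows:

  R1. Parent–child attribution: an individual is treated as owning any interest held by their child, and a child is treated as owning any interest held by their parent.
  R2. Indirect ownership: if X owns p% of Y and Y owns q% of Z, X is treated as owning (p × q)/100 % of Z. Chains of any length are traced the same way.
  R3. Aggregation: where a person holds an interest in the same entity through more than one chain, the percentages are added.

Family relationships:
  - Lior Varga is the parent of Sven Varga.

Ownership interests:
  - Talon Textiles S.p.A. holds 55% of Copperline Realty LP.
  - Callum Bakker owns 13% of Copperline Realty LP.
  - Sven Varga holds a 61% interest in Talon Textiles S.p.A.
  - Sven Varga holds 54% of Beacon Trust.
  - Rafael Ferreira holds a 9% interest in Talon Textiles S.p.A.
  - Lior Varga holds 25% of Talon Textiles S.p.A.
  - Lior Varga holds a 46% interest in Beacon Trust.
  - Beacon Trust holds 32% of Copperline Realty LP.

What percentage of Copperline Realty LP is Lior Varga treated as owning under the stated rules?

79.3%

By parent–child attribution (R1), Lior Varga is treated as also owning Sven Varga's interest in Beacon Trust, giving 46% + 54% = 100%.
By parent–child attribution (R1), Lior Varga is treated as also owning Sven Varga's interest in Talon Textiles S.p.A, giving 25% + 61% = 86%.
Chain via Beacon Trust (R2): 100% × 32% = 32% of Copperline Realty LP.
Chain via Talon Textiles S.p.A. (R2): 86% × 55% = 47.3% of Copperline Realty LP.
Aggregating (R3): 32% + 47.3% = 79.3%.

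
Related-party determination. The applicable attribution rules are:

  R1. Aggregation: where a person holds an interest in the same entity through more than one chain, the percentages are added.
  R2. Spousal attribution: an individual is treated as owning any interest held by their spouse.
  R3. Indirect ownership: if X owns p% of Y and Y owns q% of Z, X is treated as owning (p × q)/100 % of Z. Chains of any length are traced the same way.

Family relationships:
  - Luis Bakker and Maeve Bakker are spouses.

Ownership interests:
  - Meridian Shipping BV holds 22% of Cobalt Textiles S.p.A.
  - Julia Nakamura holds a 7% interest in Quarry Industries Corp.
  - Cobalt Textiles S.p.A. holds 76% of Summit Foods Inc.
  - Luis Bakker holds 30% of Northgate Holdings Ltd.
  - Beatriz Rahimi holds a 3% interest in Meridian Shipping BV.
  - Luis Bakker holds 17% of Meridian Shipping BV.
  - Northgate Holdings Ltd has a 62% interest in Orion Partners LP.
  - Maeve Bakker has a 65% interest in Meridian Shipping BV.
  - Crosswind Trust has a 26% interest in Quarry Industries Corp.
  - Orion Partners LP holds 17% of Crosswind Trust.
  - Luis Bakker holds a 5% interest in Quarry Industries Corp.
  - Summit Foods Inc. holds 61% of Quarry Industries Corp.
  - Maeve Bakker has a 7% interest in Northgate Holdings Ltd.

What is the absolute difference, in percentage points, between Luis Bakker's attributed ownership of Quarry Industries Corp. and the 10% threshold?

By spousal attribution (R2), Luis Bakker is treated as also owning Maeve Bakker's interest in Meridian Shipping BV, giving 17% + 65% = 82%.
By spousal attribution (R2), Luis Bakker is treated as also owning Maeve Bakker's interest in Northgate Holdings Ltd, giving 30% + 7% = 37%.
Chain via Meridian Shipping BV → Cobalt Textiles S.p.A. → Summit Foods Inc. (R3): 82% × 22% × 76% × 61% = 8.363344% of Quarry Industries Corp.
Chain via Northgate Holdings Ltd → Orion Partners LP → Crosswind Trust (R3): 37% × 62% × 17% × 26% = 1.013948% of Quarry Industries Corp.
Direct interest in Quarry Industries Corp: 5%.
Aggregating (R1): 8.363344% + 1.013948% + 5% = 14.377292%.
14.377292% exceeds the 10% threshold by 4.377292 percentage points.

4.377292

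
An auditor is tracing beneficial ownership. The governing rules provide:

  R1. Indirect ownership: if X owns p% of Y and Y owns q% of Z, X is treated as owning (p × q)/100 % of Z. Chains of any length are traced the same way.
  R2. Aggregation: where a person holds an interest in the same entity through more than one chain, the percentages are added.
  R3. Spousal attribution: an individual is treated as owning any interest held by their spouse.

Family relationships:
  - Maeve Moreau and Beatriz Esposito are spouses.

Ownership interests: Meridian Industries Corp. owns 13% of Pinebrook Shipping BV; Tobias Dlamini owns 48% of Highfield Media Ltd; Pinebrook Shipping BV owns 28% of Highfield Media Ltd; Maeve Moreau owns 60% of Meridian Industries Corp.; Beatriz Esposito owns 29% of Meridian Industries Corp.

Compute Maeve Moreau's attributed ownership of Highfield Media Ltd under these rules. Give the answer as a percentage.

3.2396%

By spousal attribution (R3), Maeve Moreau is treated as also owning Beatriz Esposito's interest in Meridian Industries Corp, giving 60% + 29% = 89%.
Chain via Meridian Industries Corp. → Pinebrook Shipping BV (R1): 89% × 13% × 28% = 3.2396% of Highfield Media Ltd.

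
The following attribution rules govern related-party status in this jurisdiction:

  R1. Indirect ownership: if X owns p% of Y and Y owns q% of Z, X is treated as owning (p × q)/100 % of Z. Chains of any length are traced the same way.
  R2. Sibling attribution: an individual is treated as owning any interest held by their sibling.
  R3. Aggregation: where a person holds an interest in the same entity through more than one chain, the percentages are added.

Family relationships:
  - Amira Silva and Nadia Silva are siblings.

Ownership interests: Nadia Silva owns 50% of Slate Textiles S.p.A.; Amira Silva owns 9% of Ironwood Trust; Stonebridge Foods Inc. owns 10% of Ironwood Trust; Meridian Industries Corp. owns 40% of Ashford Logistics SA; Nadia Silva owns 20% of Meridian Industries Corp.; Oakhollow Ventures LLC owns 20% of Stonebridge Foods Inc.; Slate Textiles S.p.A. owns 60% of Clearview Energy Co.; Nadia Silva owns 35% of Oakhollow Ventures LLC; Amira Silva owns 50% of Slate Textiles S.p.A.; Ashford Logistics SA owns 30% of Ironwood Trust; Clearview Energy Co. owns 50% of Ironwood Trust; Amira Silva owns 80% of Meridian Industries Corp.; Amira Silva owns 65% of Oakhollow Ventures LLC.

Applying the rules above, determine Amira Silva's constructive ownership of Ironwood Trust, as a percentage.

By sibling attribution (R2), Amira Silva is treated as also owning Nadia Silva's interest in Meridian Industries Corp, giving 80% + 20% = 100%.
By sibling attribution (R2), Amira Silva is treated as also owning Nadia Silva's interest in Slate Textiles S.p.A, giving 50% + 50% = 100%.
By sibling attribution (R2), Amira Silva is treated as also owning Nadia Silva's interest in Oakhollow Ventures LLC, giving 65% + 35% = 100%.
Chain via Meridian Industries Corp. → Ashford Logistics SA (R1): 100% × 40% × 30% = 12% of Ironwood Trust.
Chain via Slate Textiles S.p.A. → Clearview Energy Co. (R1): 100% × 60% × 50% = 30% of Ironwood Trust.
Chain via Oakhollow Ventures LLC → Stonebridge Foods Inc. (R1): 100% × 20% × 10% = 2% of Ironwood Trust.
Direct interest in Ironwood Trust: 9%.
Aggregating (R3): 12% + 30% + 2% + 9% = 53%.

53%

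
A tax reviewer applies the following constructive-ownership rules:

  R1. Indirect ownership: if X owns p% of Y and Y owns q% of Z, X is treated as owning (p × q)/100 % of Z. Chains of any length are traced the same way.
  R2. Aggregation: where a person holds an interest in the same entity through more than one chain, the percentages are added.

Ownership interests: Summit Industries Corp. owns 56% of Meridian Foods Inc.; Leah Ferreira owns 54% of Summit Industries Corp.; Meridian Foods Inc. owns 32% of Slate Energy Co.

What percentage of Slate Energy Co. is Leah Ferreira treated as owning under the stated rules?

9.6768%

Chain via Summit Industries Corp. → Meridian Foods Inc. (R1): 54% × 56% × 32% = 9.6768% of Slate Energy Co.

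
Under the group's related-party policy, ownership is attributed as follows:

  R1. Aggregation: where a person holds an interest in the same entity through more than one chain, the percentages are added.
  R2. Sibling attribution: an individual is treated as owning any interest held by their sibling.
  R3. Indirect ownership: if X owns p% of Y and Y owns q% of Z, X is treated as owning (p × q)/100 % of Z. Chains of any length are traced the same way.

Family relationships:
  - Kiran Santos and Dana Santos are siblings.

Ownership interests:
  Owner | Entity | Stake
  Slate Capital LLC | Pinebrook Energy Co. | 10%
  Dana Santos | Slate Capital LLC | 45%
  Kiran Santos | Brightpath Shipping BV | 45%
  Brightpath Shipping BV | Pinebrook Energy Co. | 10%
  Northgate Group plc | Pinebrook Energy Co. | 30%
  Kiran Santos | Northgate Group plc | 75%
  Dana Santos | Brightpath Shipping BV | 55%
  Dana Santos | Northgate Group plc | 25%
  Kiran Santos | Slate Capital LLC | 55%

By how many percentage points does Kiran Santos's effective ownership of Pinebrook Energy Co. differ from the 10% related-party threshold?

By sibling attribution (R2), Kiran Santos is treated as also owning Dana Santos's interest in Slate Capital LLC, giving 55% + 45% = 100%.
By sibling attribution (R2), Kiran Santos is treated as also owning Dana Santos's interest in Northgate Group plc, giving 75% + 25% = 100%.
By sibling attribution (R2), Kiran Santos is treated as also owning Dana Santos's interest in Brightpath Shipping BV, giving 45% + 55% = 100%.
Chain via Slate Capital LLC (R3): 100% × 10% = 10% of Pinebrook Energy Co.
Chain via Northgate Group plc (R3): 100% × 30% = 30% of Pinebrook Energy Co.
Chain via Brightpath Shipping BV (R3): 100% × 10% = 10% of Pinebrook Energy Co.
Aggregating (R1): 10% + 30% + 10% = 50%.
50% exceeds the 10% threshold by 40 percentage points.

40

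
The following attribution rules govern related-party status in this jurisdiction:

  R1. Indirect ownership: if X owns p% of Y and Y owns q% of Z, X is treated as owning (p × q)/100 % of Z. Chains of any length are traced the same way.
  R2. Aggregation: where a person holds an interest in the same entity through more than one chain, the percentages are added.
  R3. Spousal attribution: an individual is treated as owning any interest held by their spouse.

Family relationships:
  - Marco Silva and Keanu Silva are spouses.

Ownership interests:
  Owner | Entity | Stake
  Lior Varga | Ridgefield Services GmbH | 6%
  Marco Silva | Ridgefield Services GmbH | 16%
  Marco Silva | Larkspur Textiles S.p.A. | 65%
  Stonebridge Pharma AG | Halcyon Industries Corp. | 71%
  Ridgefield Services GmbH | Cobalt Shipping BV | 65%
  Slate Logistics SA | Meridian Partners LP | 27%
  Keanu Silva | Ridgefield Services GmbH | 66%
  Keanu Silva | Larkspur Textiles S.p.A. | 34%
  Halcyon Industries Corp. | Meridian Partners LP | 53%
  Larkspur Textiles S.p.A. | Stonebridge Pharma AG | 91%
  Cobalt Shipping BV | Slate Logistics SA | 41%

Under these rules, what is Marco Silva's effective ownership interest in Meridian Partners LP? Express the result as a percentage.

39.801177%

By spousal attribution (R3), Marco Silva is treated as also owning Keanu Silva's interest in Ridgefield Services GmbH, giving 16% + 66% = 82%.
By spousal attribution (R3), Marco Silva is treated as also owning Keanu Silva's interest in Larkspur Textiles S.p.A, giving 65% + 34% = 99%.
Chain via Ridgefield Services GmbH → Cobalt Shipping BV → Slate Logistics SA (R1): 82% × 65% × 41% × 27% = 5.90031% of Meridian Partners LP.
Chain via Larkspur Textiles S.p.A. → Stonebridge Pharma AG → Halcyon Industries Corp. (R1): 99% × 91% × 71% × 53% = 33.900867% of Meridian Partners LP.
Aggregating (R2): 5.90031% + 33.900867% = 39.801177%.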